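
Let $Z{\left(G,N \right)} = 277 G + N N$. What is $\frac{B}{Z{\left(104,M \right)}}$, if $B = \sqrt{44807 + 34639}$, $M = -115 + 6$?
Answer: $\frac{\sqrt{79446}}{40689} \approx 0.0069272$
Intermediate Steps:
$M = -109$
$Z{\left(G,N \right)} = N^{2} + 277 G$ ($Z{\left(G,N \right)} = 277 G + N^{2} = N^{2} + 277 G$)
$B = \sqrt{79446} \approx 281.86$
$\frac{B}{Z{\left(104,M \right)}} = \frac{\sqrt{79446}}{\left(-109\right)^{2} + 277 \cdot 104} = \frac{\sqrt{79446}}{11881 + 28808} = \frac{\sqrt{79446}}{40689}$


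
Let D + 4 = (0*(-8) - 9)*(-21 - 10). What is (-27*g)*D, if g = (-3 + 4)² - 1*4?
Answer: 22275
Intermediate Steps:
g = -3 (g = 1² - 4 = 1 - 4 = -3)
D = 275 (D = -4 + (0*(-8) - 9)*(-21 - 10) = -4 + (0 - 9)*(-31) = -4 - 9*(-31) = -4 + 279 = 275)
(-27*g)*D = -27*(-3)*275 = 81*275 = 22275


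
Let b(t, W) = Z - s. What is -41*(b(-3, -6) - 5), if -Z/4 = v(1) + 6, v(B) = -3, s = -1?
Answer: 656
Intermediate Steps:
Z = -12 (Z = -4*(-3 + 6) = -4*3 = -12)
b(t, W) = -11 (b(t, W) = -12 - 1*(-1) = -12 + 1 = -11)
-41*(b(-3, -6) - 5) = -41*(-11 - 5) = -41*(-16) = 656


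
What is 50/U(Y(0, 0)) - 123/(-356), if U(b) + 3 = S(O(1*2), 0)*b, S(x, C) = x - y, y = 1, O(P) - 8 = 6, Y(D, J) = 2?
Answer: 20629/8188 ≈ 2.5194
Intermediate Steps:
O(P) = 14 (O(P) = 8 + 6 = 14)
S(x, C) = -1 + x (S(x, C) = x - 1*1 = x - 1 = -1 + x)
U(b) = -3 + 13*b (U(b) = -3 + (-1 + 14)*b = -3 + 13*b)
50/U(Y(0, 0)) - 123/(-356) = 50/(-3 + 13*2) - 123/(-356) = 50/(-3 + 26) - 123*(-1/356) = 50/23 + 123/356 = 20629/8188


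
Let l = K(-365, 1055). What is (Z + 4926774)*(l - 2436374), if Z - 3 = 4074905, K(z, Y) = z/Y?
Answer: -21931467095394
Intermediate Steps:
l = -73/211 (l = -365/1055 = -365*1/1055 = -73/211 ≈ -0.34597)
Z = 4074908 (Z = 3 + 4074905 = 4074908)
(Z + 4926774)*(l - 2436374) = (4074908 + 4926774)*(-73/211 - 2436374) = 9001682*(-514074987/211) = -21931467095394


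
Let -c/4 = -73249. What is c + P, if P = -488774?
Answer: -195778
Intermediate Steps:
c = 292996 (c = -4*(-73249) = 292996)
c + P = 292996 - 488774 = -195778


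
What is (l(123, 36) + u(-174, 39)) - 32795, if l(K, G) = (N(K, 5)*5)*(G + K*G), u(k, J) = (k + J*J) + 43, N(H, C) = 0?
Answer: -31405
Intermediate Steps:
u(k, J) = 43 + k + J**2 (u(k, J) = (k + J**2) + 43 = 43 + k + J**2)
l(K, G) = 0 (l(K, G) = (0*5)*(G + K*G) = 0*(G + G*K) = 0)
(l(123, 36) + u(-174, 39)) - 32795 = (0 + (43 - 174 + 39**2)) - 32795 = (0 + (43 - 174 + 1521)) - 32795 = (0 + 1390) - 32795 = 1390 - 32795 = -31405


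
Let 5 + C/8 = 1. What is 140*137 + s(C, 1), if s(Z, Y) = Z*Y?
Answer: 19148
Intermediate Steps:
C = -32 (C = -40 + 8*1 = -40 + 8 = -32)
s(Z, Y) = Y*Z
140*137 + s(C, 1) = 140*137 + 1*(-32) = 19180 - 32 = 19148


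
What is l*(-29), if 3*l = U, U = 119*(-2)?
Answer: 6902/3 ≈ 2300.7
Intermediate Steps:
U = -238
l = -238/3 (l = (⅓)*(-238) = -238/3 ≈ -79.333)
l*(-29) = -238/3*(-29) = 6902/3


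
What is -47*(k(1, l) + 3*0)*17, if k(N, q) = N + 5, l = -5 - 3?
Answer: -4794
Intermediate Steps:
l = -8
k(N, q) = 5 + N
-47*(k(1, l) + 3*0)*17 = -47*((5 + 1) + 3*0)*17 = -47*(6 + 0)*17 = -47*6*17 = -282*17 = -4794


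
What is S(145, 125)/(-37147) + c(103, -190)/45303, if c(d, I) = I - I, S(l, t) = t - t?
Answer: 0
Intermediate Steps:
S(l, t) = 0
c(d, I) = 0
S(145, 125)/(-37147) + c(103, -190)/45303 = 0/(-37147) + 0/45303 = 0*(-1/37147) + 0*(1/45303) = 0 + 0 = 0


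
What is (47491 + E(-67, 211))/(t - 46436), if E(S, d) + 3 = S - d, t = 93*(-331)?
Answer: -47210/77219 ≈ -0.61138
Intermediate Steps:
t = -30783
E(S, d) = -3 + S - d (E(S, d) = -3 + (S - d) = -3 + S - d)
(47491 + E(-67, 211))/(t - 46436) = (47491 + (-3 - 67 - 1*211))/(-30783 - 46436) = (47491 + (-3 - 67 - 211))/(-77219) = (47491 - 281)*(-1/77219) = 47210*(-1/77219) = -47210/77219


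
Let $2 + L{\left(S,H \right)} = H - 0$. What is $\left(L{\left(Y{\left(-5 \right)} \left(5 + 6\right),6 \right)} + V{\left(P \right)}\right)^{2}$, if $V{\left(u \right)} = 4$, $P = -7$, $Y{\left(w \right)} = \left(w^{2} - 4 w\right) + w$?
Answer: $64$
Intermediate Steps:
$Y{\left(w \right)} = w^{2} - 3 w$
$L{\left(S,H \right)} = -2 + H$ ($L{\left(S,H \right)} = -2 + \left(H - 0\right) = -2 + \left(H + 0\right) = -2 + H$)
$\left(L{\left(Y{\left(-5 \right)} \left(5 + 6\right),6 \right)} + V{\left(P \right)}\right)^{2} = \left(\left(-2 + 6\right) + 4\right)^{2} = \left(4 + 4\right)^{2} = 8^{2} = 64$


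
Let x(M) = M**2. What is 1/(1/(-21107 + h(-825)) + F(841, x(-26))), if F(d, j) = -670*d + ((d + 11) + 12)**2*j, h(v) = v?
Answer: 21932/11055215559831 ≈ 1.9839e-9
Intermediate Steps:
F(d, j) = -670*d + j*(23 + d)**2 (F(d, j) = -670*d + ((11 + d) + 12)**2*j = -670*d + (23 + d)**2*j = -670*d + j*(23 + d)**2)
1/(1/(-21107 + h(-825)) + F(841, x(-26))) = 1/(1/(-21107 - 825) + (-670*841 + (-26)**2*(23 + 841)**2)) = 1/(1/(-21932) + (-563470 + 676*864**2)) = 1/(-1/21932 + (-563470 + 676*746496)) = 1/(-1/21932 + (-563470 + 504631296)) = 1/(-1/21932 + 504067826) = 1/(11055215559831/21932) = 21932/11055215559831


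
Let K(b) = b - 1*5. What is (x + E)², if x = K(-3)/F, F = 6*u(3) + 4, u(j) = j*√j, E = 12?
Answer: 8275264/57121 - 207072*√3/57121 ≈ 138.59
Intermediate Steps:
u(j) = j^(3/2)
K(b) = -5 + b (K(b) = b - 5 = -5 + b)
F = 4 + 18*√3 (F = 6*3^(3/2) + 4 = 6*(3*√3) + 4 = 18*√3 + 4 = 4 + 18*√3 ≈ 35.177)
x = -8/(4 + 18*√3) (x = (-5 - 3)/(4 + 18*√3) = -8/(4 + 18*√3) ≈ -0.22742)
(x + E)² = ((8/239 - 36*√3/239) + 12)² = (2876/239 - 36*√3/239)²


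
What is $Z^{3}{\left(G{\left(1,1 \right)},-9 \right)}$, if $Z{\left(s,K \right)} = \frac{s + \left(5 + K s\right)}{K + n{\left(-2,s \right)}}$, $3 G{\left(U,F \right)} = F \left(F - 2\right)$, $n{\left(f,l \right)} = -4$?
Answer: $- \frac{12167}{59319} \approx -0.20511$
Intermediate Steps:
$G{\left(U,F \right)} = \frac{F \left(-2 + F\right)}{3}$ ($G{\left(U,F \right)} = \frac{F \left(F - 2\right)}{3} = \frac{F \left(-2 + F\right)}{3}$)
$Z{\left(s,K \right)} = \frac{5 + s + K s}{-4 + K}$ ($Z{\left(s,K \right)} = \frac{s + \left(5 + K s\right)}{K - 4} = \frac{5 + s + K s}{-4 + K}$)
$Z^{3}{\left(G{\left(1,1 \right)},-9 \right)} = \left(\frac{5 + \frac{1}{3} \cdot 1 \left(-2 + 1\right) - 9 \cdot \frac{1}{3} \cdot 1 \left(-2 + 1\right)}{-4 - 9}\right)^{3} = \left(\frac{5 + \frac{1}{3} \cdot 1 \left(-1\right) - 9 \cdot \frac{1}{3} \cdot 1 \left(-1\right)}{-13}\right)^{3} = \left(- \frac{5 - \frac{1}{3} - -3}{13}\right)^{3} = \left(- \frac{5 - \frac{1}{3} + 3}{13}\right)^{3} = \left(\left(- \frac{1}{13}\right) \frac{23}{3}\right)^{3} = \left(- \frac{23}{39}\right)^{3} = - \frac{12167}{59319}$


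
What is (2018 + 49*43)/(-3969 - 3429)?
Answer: -1375/2466 ≈ -0.55758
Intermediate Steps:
(2018 + 49*43)/(-3969 - 3429) = (2018 + 2107)/(-7398) = 4125*(-1/7398) = -1375/2466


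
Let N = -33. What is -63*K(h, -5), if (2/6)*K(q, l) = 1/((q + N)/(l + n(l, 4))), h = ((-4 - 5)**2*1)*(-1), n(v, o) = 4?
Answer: -63/38 ≈ -1.6579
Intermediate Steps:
h = -81 (h = ((-9)**2*1)*(-1) = (81*1)*(-1) = 81*(-1) = -81)
K(q, l) = 3*(4 + l)/(-33 + q) (K(q, l) = 3/(((q - 33)/(l + 4))) = 3/(((-33 + q)/(4 + l))) = 3*((4 + l)/(-33 + q)) = 3*(4 + l)/(-33 + q))
-63*K(h, -5) = -189*(4 - 5)/(-33 - 81) = -189*(-1)/(-114) = -189*(-1)*(-1)/114 = -63*1/38 = -63/38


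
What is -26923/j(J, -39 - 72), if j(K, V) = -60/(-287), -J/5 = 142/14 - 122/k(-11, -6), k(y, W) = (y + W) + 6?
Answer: -7726901/60 ≈ -1.2878e+5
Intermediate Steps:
k(y, W) = 6 + W + y (k(y, W) = (W + y) + 6 = 6 + W + y)
J = -8175/77 (J = -5*(142/14 - 122/(6 - 6 - 11)) = -5*(142*(1/14) - 122/(-11)) = -5*(71/7 - 122*(-1/11)) = -5*(71/7 + 122/11) = -5*1635/77 = -8175/77 ≈ -106.17)
j(K, V) = 60/287 (j(K, V) = -60*(-1/287) = 60/287)
-26923/j(J, -39 - 72) = -26923/60/287 = -26923*287/60 = -7726901/60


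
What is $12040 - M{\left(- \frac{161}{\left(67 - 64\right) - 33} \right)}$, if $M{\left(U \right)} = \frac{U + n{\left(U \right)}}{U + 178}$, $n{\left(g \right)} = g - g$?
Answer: $\frac{66231879}{5501} \approx 12040.0$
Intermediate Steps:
$n{\left(g \right)} = 0$
$M{\left(U \right)} = \frac{U}{178 + U}$ ($M{\left(U \right)} = \frac{U + 0}{U + 178} = \frac{U}{178 + U}$)
$12040 - M{\left(- \frac{161}{\left(67 - 64\right) - 33} \right)} = 12040 - \frac{\left(-161\right) \frac{1}{\left(67 - 64\right) - 33}}{178 - \frac{161}{\left(67 - 64\right) - 33}} = 12040 - \frac{\left(-161\right) \frac{1}{3 - 33}}{178 - \frac{161}{3 - 33}} = 12040 - \frac{\left(-161\right) \frac{1}{-30}}{178 - \frac{161}{-30}} = 12040 - \frac{\left(-161\right) \left(- \frac{1}{30}\right)}{178 - - \frac{161}{30}} = 12040 - \frac{161}{30 \left(178 + \frac{161}{30}\right)} = 12040 - \frac{161}{30 \cdot \frac{5501}{30}} = 12040 - \frac{161}{30} \cdot \frac{30}{5501} = 12040 - \frac{161}{5501} = \frac{66231879}{5501}$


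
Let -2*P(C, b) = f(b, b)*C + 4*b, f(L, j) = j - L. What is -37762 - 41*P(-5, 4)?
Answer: -37434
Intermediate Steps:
P(C, b) = -2*b (P(C, b) = -((b - b)*C + 4*b)/2 = -(0*C + 4*b)/2 = -(0 + 4*b)/2 = -2*b)
-37762 - 41*P(-5, 4) = -37762 - (-82)*4 = -37762 - 41*(-8) = -37762 + 328 = -37434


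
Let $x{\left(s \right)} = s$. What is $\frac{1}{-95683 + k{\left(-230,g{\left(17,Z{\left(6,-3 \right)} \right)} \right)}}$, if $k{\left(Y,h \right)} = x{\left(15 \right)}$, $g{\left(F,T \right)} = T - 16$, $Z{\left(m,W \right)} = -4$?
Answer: $- \frac{1}{95668} \approx -1.0453 \cdot 10^{-5}$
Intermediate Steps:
$g{\left(F,T \right)} = -16 + T$
$k{\left(Y,h \right)} = 15$
$\frac{1}{-95683 + k{\left(-230,g{\left(17,Z{\left(6,-3 \right)} \right)} \right)}} = \frac{1}{-95683 + 15} = \frac{1}{-95668} = - \frac{1}{95668}$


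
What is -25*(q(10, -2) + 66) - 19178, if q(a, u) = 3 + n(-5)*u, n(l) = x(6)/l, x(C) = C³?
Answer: -23063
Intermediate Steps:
n(l) = 216/l (n(l) = 6³/l = 216/l)
q(a, u) = 3 - 216*u/5 (q(a, u) = 3 + (216/(-5))*u = 3 + (216*(-⅕))*u = 3 - 216*u/5)
-25*(q(10, -2) + 66) - 19178 = -25*((3 - 216/5*(-2)) + 66) - 19178 = -25*((3 + 432/5) + 66) - 19178 = -25*(447/5 + 66) - 19178 = -25*777/5 - 19178 = -3885 - 19178 = -23063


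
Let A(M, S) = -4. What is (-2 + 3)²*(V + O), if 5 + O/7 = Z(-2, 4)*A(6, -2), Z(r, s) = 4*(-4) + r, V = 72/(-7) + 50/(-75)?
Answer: 9619/21 ≈ 458.05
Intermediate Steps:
V = -230/21 (V = 72*(-⅐) + 50*(-1/75) = -72/7 - ⅔ = -230/21 ≈ -10.952)
Z(r, s) = -16 + r
O = 469 (O = -35 + 7*((-16 - 2)*(-4)) = -35 + 7*(-18*(-4)) = -35 + 7*72 = -35 + 504 = 469)
(-2 + 3)²*(V + O) = (-2 + 3)²*(-230/21 + 469) = 1²*(9619/21) = 1*(9619/21) = 9619/21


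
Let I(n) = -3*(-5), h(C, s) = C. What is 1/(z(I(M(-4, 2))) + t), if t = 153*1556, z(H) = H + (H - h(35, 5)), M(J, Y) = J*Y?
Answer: 1/238063 ≈ 4.2006e-6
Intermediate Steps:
I(n) = 15
z(H) = -35 + 2*H (z(H) = H + (H - 1*35) = H + (H - 35) = H + (-35 + H) = -35 + 2*H)
t = 238068
1/(z(I(M(-4, 2))) + t) = 1/((-35 + 2*15) + 238068) = 1/((-35 + 30) + 238068) = 1/(-5 + 238068) = 1/238063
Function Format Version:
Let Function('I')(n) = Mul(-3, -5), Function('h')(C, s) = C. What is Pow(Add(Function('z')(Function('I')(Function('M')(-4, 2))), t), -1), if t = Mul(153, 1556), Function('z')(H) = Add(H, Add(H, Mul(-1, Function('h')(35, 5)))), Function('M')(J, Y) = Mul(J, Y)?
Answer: Rational(1, 238063) ≈ 4.2006e-6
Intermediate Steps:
Function('I')(n) = 15
Function('z')(H) = Add(-35, Mul(2, H)) (Function('z')(H) = Add(H, Add(H, Mul(-1, 35))) = Add(H, Add(H, -35)) = Add(H, Add(-35, H)) = Add(-35, Mul(2, H)))
t = 238068
Pow(Add(Function('z')(Function('I')(Function('M')(-4, 2))), t), -1) = Pow(Add(Add(-35, Mul(2, 15)), 238068), -1) = Pow(Add(Add(-35, 30), 238068), -1) = Pow(Add(-5, 238068), -1) = Pow(238063, -1) = Rational(1, 238063)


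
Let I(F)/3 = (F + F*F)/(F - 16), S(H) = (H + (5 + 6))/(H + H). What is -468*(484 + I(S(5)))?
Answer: -1130532/5 ≈ -2.2611e+5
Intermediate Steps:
S(H) = (11 + H)/(2*H) (S(H) = (H + 11)/((2*H)) = (11 + H)*(1/(2*H)) = (11 + H)/(2*H))
I(F) = 3*(F + F²)/(-16 + F) (I(F) = 3*((F + F*F)/(F - 16)) = 3*((F + F²)/(-16 + F)) = 3*(F + F²)/(-16 + F))
-468*(484 + I(S(5))) = -468*(484 + 3*((½)*(11 + 5)/5)*(1 + (½)*(11 + 5)/5)/(-16 + (½)*(11 + 5)/5)) = -468*(484 + 3*((½)*(⅕)*16)*(1 + (½)*(⅕)*16)/(-16 + (½)*(⅕)*16)) = -468*(484 + 3*(8/5)*(1 + 8/5)/(-16 + 8/5)) = -468*(484 + 3*(8/5)*(13/5)/(-72/5)) = -468*(484 + 3*(8/5)*(-5/72)*(13/5)) = -468*(484 - 13/15) = -468*7247/15 = -1130532/5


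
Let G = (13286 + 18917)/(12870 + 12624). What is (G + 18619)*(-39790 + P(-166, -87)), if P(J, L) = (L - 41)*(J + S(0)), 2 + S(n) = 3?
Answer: -4431371072315/12747 ≈ -3.4764e+8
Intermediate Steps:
G = 32203/25494 ≈ 1.2632
S(n) = 1 (S(n) = -2 + 3 = 1)
P(J, L) = (1 + J)*(-41 + L) (P(J, L) = (L - 41)*(J + 1) = (-41 + L)*(1 + J) = (1 + J)*(-41 + L))
(G + 18619)*(-39790 + P(-166, -87)) = (32203/25494 + 18619)*(-39790 + (-41 - 87 - 41*(-166) - 166*(-87))) = 474704989*(-39790 + (-41 - 87 + 6806 + 14442))/25494 = 474704989*(-39790 + 21120)/25494 = (474704989/25494)*(-18670) = -4431371072315/12747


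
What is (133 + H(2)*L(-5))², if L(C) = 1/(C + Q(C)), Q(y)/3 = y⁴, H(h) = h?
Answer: 15464414736/874225 ≈ 17689.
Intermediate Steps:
Q(y) = 3*y⁴
L(C) = 1/(C + 3*C⁴)
(133 + H(2)*L(-5))² = (133 + 2/(-5 + 3*(-5)⁴))² = (133 + 2/(-5 + 3*625))² = (133 + 2/(-5 + 1875))² = (133 + 2/1870)² = (133 + 2*(1/1870))² = (133 + 1/935)² = (124356/935)² = 15464414736/874225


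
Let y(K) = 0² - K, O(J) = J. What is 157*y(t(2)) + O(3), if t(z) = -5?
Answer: 788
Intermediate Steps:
y(K) = -K (y(K) = 0 - K = -K)
157*y(t(2)) + O(3) = 157*(-1*(-5)) + 3 = 157*5 + 3 = 785 + 3 = 788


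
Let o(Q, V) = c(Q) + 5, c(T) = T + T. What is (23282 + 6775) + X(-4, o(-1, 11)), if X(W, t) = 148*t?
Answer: 30501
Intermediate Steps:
c(T) = 2*T
o(Q, V) = 5 + 2*Q (o(Q, V) = 2*Q + 5 = 5 + 2*Q)
(23282 + 6775) + X(-4, o(-1, 11)) = (23282 + 6775) + 148*(5 + 2*(-1)) = 30057 + 148*(5 - 2) = 30057 + 148*3 = 30057 + 444 = 30501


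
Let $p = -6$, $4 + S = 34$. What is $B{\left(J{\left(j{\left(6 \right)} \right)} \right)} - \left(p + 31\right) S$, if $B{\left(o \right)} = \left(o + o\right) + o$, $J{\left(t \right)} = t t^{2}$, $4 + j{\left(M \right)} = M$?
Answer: $-726$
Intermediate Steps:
$S = 30$ ($S = -4 + 34 = 30$)
$j{\left(M \right)} = -4 + M$
$J{\left(t \right)} = t^{3}$
$B{\left(o \right)} = 3 o$ ($B{\left(o \right)} = 2 o + o = 3 o$)
$B{\left(J{\left(j{\left(6 \right)} \right)} \right)} - \left(p + 31\right) S = 3 \left(-4 + 6\right)^{3} - \left(-6 + 31\right) 30 = 3 \cdot 2^{3} - 25 \cdot 30 = 3 \cdot 8 - 750 = 24 - 750 = -726$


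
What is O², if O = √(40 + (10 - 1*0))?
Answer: 50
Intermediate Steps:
O = 5*√2 (O = √(40 + (10 + 0)) = √(40 + 10) = √50 = 5*√2 ≈ 7.0711)
O² = (5*√2)² = 50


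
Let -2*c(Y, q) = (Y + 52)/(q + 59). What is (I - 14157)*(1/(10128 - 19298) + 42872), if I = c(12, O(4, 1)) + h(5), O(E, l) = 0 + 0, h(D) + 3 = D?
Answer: -46905477811329/77290 ≈ -6.0688e+8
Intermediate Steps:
h(D) = -3 + D
O(E, l) = 0
c(Y, q) = -(52 + Y)/(2*(59 + q)) (c(Y, q) = -(Y + 52)/(2*(q + 59)) = -(52 + Y)/(2*(59 + q)))
I = 86/59 (I = (-52 - 1*12)/(2*(59 + 0)) + (-3 + 5) = (½)*(-52 - 12)/59 + 2 = (½)*(1/59)*(-64) + 2 = -32/59 + 2 = 86/59 ≈ 1.4576)
(I - 14157)*(1/(10128 - 19298) + 42872) = (86/59 - 14157)*(1/(10128 - 19298) + 42872) = -835177*(1/(-9170) + 42872)/59 = -835177*(-1/9170 + 42872)/59 = -835177/59*393136239/9170 = -46905477811329/77290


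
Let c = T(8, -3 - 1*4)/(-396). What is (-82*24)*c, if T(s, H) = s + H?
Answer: 164/33 ≈ 4.9697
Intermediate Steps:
T(s, H) = H + s
c = -1/396 (c = ((-3 - 1*4) + 8)/(-396) = ((-3 - 4) + 8)*(-1/396) = (-7 + 8)*(-1/396) = 1*(-1/396) = -1/396 ≈ -0.0025253)
(-82*24)*c = -82*24*(-1/396) = -1968*(-1/396) = 164/33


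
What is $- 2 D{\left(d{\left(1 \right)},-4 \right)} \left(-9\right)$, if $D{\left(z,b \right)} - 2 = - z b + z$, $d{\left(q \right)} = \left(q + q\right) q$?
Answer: $216$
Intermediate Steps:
$d{\left(q \right)} = 2 q^{2}$ ($d{\left(q \right)} = 2 q q = 2 q^{2}$)
$D{\left(z,b \right)} = 2 + z - b z$ ($D{\left(z,b \right)} = 2 + \left(- z b + z\right) = 2 - \left(- z + b z\right) = 2 + z - b z$)
$- 2 D{\left(d{\left(1 \right)},-4 \right)} \left(-9\right) = - 2 \left(2 + 2 \cdot 1^{2} - - 4 \cdot 2 \cdot 1^{2}\right) \left(-9\right) = - 2 \left(2 + 2 \cdot 1 - - 4 \cdot 2 \cdot 1\right) \left(-9\right) = - 2 \left(2 + 2 - \left(-4\right) 2\right) \left(-9\right) = - 2 \left(2 + 2 + 8\right) \left(-9\right) = \left(-2\right) 12 \left(-9\right) = \left(-24\right) \left(-9\right) = 216$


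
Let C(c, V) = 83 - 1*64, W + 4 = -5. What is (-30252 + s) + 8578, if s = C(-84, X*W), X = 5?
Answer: -21655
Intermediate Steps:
W = -9 (W = -4 - 5 = -9)
C(c, V) = 19 (C(c, V) = 83 - 64 = 19)
s = 19
(-30252 + s) + 8578 = (-30252 + 19) + 8578 = -30233 + 8578 = -21655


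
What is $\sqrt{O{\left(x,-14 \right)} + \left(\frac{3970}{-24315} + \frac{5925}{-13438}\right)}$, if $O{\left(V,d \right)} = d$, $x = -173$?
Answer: $\frac{i \sqrt{62367051636873222}}{65348994} \approx 3.8215 i$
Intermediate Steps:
$\sqrt{O{\left(x,-14 \right)} + \left(\frac{3970}{-24315} + \frac{5925}{-13438}\right)} = \sqrt{-14 + \left(\frac{3970}{-24315} + \frac{5925}{-13438}\right)} = \sqrt{-14 + \left(3970 \left(- \frac{1}{24315}\right) + 5925 \left(- \frac{1}{13438}\right)\right)} = \sqrt{-14 - \frac{39483047}{65348994}} = \sqrt{- \frac{954368963}{65348994}} = \frac{i \sqrt{62367051636873222}}{65348994}$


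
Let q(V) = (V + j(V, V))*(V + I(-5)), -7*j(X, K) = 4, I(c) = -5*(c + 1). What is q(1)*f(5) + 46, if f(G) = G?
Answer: 91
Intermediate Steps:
I(c) = -5 - 5*c (I(c) = -5*(1 + c) = -5 - 5*c)
j(X, K) = -4/7 (j(X, K) = -1/7*4 = -4/7)
q(V) = (20 + V)*(-4/7 + V) (q(V) = (V - 4/7)*(V + (-5 - 5*(-5))) = (-4/7 + V)*(V + (-5 + 25)) = (-4/7 + V)*(V + 20) = (-4/7 + V)*(20 + V) = (20 + V)*(-4/7 + V))
q(1)*f(5) + 46 = (-80/7 + 1**2 + (136/7)*1)*5 + 46 = (-80/7 + 1 + 136/7)*5 + 46 = 9*5 + 46 = 45 + 46 = 91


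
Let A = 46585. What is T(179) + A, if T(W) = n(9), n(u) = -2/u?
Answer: 419263/9 ≈ 46585.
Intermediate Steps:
T(W) = -2/9
T(179) + A = -2/9 + 46585 = 419263/9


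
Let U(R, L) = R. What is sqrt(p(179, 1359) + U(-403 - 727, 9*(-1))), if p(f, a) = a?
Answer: sqrt(229) ≈ 15.133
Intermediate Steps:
sqrt(p(179, 1359) + U(-403 - 727, 9*(-1))) = sqrt(1359 + (-403 - 727)) = sqrt(1359 - 1130) = sqrt(229)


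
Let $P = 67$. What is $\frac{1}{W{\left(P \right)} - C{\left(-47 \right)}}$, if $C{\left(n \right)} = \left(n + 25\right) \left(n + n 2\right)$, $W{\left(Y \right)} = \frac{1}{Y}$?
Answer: $- \frac{67}{207833} \approx -0.00032237$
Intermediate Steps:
$C{\left(n \right)} = 3 n \left(25 + n\right)$ ($C{\left(n \right)} = \left(25 + n\right) \left(n + 2 n\right) = \left(25 + n\right) 3 n = 3 n \left(25 + n\right)$)
$\frac{1}{W{\left(P \right)} - C{\left(-47 \right)}} = \frac{1}{\frac{1}{67} - 3 \left(-47\right) \left(25 - 47\right)} = \frac{1}{\frac{1}{67} - 3 \left(-47\right) \left(-22\right)} = \frac{1}{\frac{1}{67} - 3102} = \frac{1}{- \frac{207833}{67}} = - \frac{67}{207833}$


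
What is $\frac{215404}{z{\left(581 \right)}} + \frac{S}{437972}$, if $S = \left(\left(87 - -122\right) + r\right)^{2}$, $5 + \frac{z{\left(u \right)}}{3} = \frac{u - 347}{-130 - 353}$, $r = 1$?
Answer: $- \frac{3797192852467}{290046957} \approx -13092.0$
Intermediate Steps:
$z{\left(u \right)} = - \frac{2068}{161} - \frac{u}{161}$ ($z{\left(u \right)} = -15 + 3 \frac{u - 347}{-130 - 353} = -15 + 3 \frac{-347 + u}{-483} = -15 + 3 \left(-347 + u\right) \left(- \frac{1}{483}\right) = -15 + 3 \left(\frac{347}{483} - \frac{u}{483}\right) = -15 - \left(- \frac{347}{161} + \frac{u}{161}\right) = - \frac{2068}{161} - \frac{u}{161}$)
$S = 44100$ ($S = \left(\left(87 - -122\right) + 1\right)^{2} = \left(\left(87 + 122\right) + 1\right)^{2} = \left(209 + 1\right)^{2} = 210^{2} = 44100$)
$\frac{215404}{z{\left(581 \right)}} + \frac{S}{437972} = \frac{215404}{- \frac{2068}{161} - \frac{83}{23}} + \frac{44100}{437972} = \frac{215404}{- \frac{2068}{161} - \frac{83}{23}} + 44100 \cdot \frac{1}{437972} = \frac{215404}{- \frac{2649}{161}} + \frac{11025}{109493} = 215404 \left(- \frac{161}{2649}\right) + \frac{11025}{109493} = - \frac{34680044}{2649} + \frac{11025}{109493} = - \frac{3797192852467}{290046957}$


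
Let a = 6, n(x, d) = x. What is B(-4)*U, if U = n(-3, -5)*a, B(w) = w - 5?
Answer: 162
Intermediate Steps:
B(w) = -5 + w
U = -18 (U = -3*6 = -18)
B(-4)*U = (-5 - 4)*(-18) = -9*(-18) = 162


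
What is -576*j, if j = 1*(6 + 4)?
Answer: -5760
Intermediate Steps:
j = 10 (j = 1*10 = 10)
-576*j = -576*10 = -5760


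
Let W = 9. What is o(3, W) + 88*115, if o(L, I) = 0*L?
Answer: 10120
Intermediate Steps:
o(L, I) = 0
o(3, W) + 88*115 = 0 + 88*115 = 0 + 10120 = 10120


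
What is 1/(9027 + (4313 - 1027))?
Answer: 1/12313 ≈ 8.1215e-5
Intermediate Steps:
1/(9027 + (4313 - 1027)) = 1/(9027 + 3286) = 1/12313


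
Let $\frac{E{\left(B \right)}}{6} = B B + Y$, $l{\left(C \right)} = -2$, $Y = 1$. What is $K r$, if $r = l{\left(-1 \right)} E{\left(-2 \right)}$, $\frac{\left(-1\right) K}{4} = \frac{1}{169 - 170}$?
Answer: $-240$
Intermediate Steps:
$E{\left(B \right)} = 6 + 6 B^{2}$ ($E{\left(B \right)} = 6 \left(B B + 1\right) = 6 \left(B^{2} + 1\right) = 6 \left(1 + B^{2}\right) = 6 + 6 B^{2}$)
$K = 4$ ($K = - \frac{4}{169 - 170} = - \frac{4}{-1} = \left(-4\right) \left(-1\right) = 4$)
$r = -60$ ($r = - 2 \left(6 + 6 \left(-2\right)^{2}\right) = - 2 \left(6 + 6 \cdot 4\right) = - 2 \left(6 + 24\right) = \left(-2\right) 30 = -60$)
$K r = 4 \left(-60\right) = -240$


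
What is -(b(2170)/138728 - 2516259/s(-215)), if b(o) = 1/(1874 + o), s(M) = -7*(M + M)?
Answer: 705830819830639/844329128160 ≈ 835.97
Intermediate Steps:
s(M) = -14*M
-(b(2170)/138728 - 2516259/s(-215)) = -(1/((1874 + 2170)*138728) - 2516259/((-14*(-215)))) = -((1/138728)/4044 - 2516259/3010) = -((1/4044)*(1/138728) - 2516259*1/3010) = -(1/561016032 - 2516259/3010) = -1*(-705830819830639/844329128160) = 705830819830639/844329128160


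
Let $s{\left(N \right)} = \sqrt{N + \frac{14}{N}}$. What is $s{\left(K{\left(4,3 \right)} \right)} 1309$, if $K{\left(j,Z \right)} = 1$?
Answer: $1309 \sqrt{15} \approx 5069.7$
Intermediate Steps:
$s{\left(K{\left(4,3 \right)} \right)} 1309 = \sqrt{1 + \frac{14}{1}} \cdot 1309 = \sqrt{1 + 14 \cdot 1} \cdot 1309 = \sqrt{1 + 14} \cdot 1309 = \sqrt{15} \cdot 1309 = 1309 \sqrt{15}$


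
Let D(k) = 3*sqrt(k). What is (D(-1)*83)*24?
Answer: 5976*I ≈ 5976.0*I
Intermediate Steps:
(D(-1)*83)*24 = ((3*sqrt(-1))*83)*24 = ((3*I)*83)*24 = (249*I)*24 = 5976*I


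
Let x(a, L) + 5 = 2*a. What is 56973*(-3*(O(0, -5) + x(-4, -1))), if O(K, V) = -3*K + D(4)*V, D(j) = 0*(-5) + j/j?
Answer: 3076542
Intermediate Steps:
D(j) = 1 (D(j) = 0 + 1 = 1)
O(K, V) = V - 3*K (O(K, V) = -3*K + 1*V = -3*K + V = V - 3*K)
x(a, L) = -5 + 2*a
56973*(-3*(O(0, -5) + x(-4, -1))) = 56973*(-3*((-5 - 3*0) + (-5 + 2*(-4)))) = 56973*(-3*((-5 + 0) + (-5 - 8))) = 56973*(-3*(-5 - 13)) = 56973*(-3*(-18)) = 56973*54 = 3076542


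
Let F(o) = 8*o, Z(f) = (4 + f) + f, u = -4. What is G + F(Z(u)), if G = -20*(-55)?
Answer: 1068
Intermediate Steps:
Z(f) = 4 + 2*f
G = 1100
G + F(Z(u)) = 1100 + 8*(4 + 2*(-4)) = 1100 + 8*(4 - 8) = 1100 + 8*(-4) = 1100 - 32 = 1068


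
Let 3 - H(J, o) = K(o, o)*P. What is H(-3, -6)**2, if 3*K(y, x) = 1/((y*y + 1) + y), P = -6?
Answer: 9025/961 ≈ 9.3913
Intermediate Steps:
K(y, x) = 1/(3*(1 + y + y**2)) (K(y, x) = 1/(3*((y*y + 1) + y)) = 1/(3*((y**2 + 1) + y)) = 1/(3*((1 + y**2) + y)) = 1/(3*(1 + y + y**2)))
H(J, o) = 3 + 2/(1 + o + o**2) (H(J, o) = 3 - 1/(3*(1 + o + o**2))*(-6) = 3 - (-2)/(1 + o + o**2) = 3 + 2/(1 + o + o**2))
H(-3, -6)**2 = ((5 + 3*(-6) + 3*(-6)**2)/(1 - 6 + (-6)**2))**2 = ((5 - 18 + 3*36)/(1 - 6 + 36))**2 = ((5 - 18 + 108)/31)**2 = ((1/31)*95)**2 = (95/31)**2 = 9025/961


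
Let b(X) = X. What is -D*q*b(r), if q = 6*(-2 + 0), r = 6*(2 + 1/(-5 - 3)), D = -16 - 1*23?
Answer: -5265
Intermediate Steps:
D = -39 (D = -16 - 23 = -39)
r = 45/4 (r = 6*(2 + 1/(-8)) = 6*(2 - ⅛) = 6*(15/8) = 45/4 ≈ 11.250)
q = -12 (q = 6*(-2) = -12)
-D*q*b(r) = -(-39*(-12))*45/4 = -468*45/4 = -1*5265 = -5265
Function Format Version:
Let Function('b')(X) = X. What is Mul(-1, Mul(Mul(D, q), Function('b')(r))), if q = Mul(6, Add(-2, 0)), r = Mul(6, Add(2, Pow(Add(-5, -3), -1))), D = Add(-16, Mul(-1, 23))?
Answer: -5265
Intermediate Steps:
D = -39 (D = Add(-16, -23) = -39)
r = Rational(45, 4) (r = Mul(6, Add(2, Pow(-8, -1))) = Mul(6, Add(2, Rational(-1, 8))) = Mul(6, Rational(15, 8)) = Rational(45, 4) ≈ 11.250)
q = -12 (q = Mul(6, -2) = -12)
Mul(-1, Mul(Mul(D, q), Function('b')(r))) = Mul(-1, Mul(Mul(-39, -12), Rational(45, 4))) = Mul(-1, Mul(468, Rational(45, 4))) = Mul(-1, 5265) = -5265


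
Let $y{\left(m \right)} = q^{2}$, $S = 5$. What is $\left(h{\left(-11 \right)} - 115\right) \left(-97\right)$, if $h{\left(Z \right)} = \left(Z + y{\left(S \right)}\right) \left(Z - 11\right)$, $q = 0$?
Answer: $-12319$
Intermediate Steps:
$y{\left(m \right)} = 0$ ($y{\left(m \right)} = 0^{2} = 0$)
$h{\left(Z \right)} = Z \left(-11 + Z\right)$ ($h{\left(Z \right)} = \left(Z + 0\right) \left(Z - 11\right) = Z \left(-11 + Z\right)$)
$\left(h{\left(-11 \right)} - 115\right) \left(-97\right) = \left(- 11 \left(-11 - 11\right) - 115\right) \left(-97\right) = \left(\left(-11\right) \left(-22\right) - 115\right) \left(-97\right) = \left(242 - 115\right) \left(-97\right) = 127 \left(-97\right) = -12319$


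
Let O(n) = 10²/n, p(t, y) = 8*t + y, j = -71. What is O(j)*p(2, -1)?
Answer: -1500/71 ≈ -21.127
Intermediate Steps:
p(t, y) = y + 8*t
O(n) = 100/n
O(j)*p(2, -1) = (100/(-71))*(-1 + 8*2) = (100*(-1/71))*(-1 + 16) = -100/71*15 = -1500/71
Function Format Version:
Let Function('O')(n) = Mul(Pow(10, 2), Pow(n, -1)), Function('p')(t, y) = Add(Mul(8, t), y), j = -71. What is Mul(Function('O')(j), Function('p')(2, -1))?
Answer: Rational(-1500, 71) ≈ -21.127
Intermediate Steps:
Function('p')(t, y) = Add(y, Mul(8, t))
Function('O')(n) = Mul(100, Pow(n, -1))
Mul(Function('O')(j), Function('p')(2, -1)) = Mul(Mul(100, Pow(-71, -1)), Add(-1, Mul(8, 2))) = Mul(Mul(100, Rational(-1, 71)), Add(-1, 16)) = Mul(Rational(-100, 71), 15) = Rational(-1500, 71)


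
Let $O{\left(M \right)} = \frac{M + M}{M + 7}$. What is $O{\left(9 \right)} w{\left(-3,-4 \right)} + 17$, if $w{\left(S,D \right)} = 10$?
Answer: $\frac{113}{4} \approx 28.25$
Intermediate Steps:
$O{\left(M \right)} = \frac{2 M}{7 + M}$
$O{\left(9 \right)} w{\left(-3,-4 \right)} + 17 = 2 \cdot 9 \frac{1}{7 + 9} \cdot 10 + 17 = 2 \cdot 9 \cdot \frac{1}{16} \cdot 10 + 17 = \frac{9}{8} \cdot 10 + 17 = \frac{45}{4} + 17 = \frac{113}{4}$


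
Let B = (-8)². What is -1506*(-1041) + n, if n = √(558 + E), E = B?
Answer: 1567746 + √622 ≈ 1.5678e+6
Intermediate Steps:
B = 64
E = 64
n = √622 (n = √(558 + 64) = √622 ≈ 24.940)
-1506*(-1041) + n = -1506*(-1041) + √622 = 1567746 + √622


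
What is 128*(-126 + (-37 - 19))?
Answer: -23296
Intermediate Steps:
128*(-126 + (-37 - 19)) = 128*(-126 - 56) = 128*(-182) = -23296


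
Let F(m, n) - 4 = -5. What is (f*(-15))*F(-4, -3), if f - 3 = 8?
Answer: 165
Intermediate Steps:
f = 11 (f = 3 + 8 = 11)
F(m, n) = -1 (F(m, n) = 4 - 5 = -1)
(f*(-15))*F(-4, -3) = (11*(-15))*(-1) = -165*(-1) = 165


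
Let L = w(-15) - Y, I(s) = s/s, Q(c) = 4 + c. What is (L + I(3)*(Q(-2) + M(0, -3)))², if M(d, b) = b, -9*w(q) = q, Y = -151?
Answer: 207025/9 ≈ 23003.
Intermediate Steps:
w(q) = -q/9
I(s) = 1
L = 458/3 (L = -⅑*(-15) - 1*(-151) = 5/3 + 151 = 458/3 ≈ 152.67)
(L + I(3)*(Q(-2) + M(0, -3)))² = (458/3 + 1*((4 - 2) - 3))² = (458/3 + 1*(2 - 3))² = (458/3 + 1*(-1))² = (458/3 - 1)² = (455/3)² = 207025/9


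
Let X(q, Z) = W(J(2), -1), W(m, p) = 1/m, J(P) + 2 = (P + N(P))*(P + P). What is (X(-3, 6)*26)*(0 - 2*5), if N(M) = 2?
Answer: -130/7 ≈ -18.571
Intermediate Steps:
J(P) = -2 + 2*P*(2 + P) (J(P) = -2 + (P + 2)*(P + P) = -2 + (2 + P)*(2*P) = -2 + 2*P*(2 + P))
X(q, Z) = 1/14 (X(q, Z) = 1/(-2 + 2*2² + 4*2) = 1/(-2 + 2*4 + 8) = 1/(-2 + 8 + 8) = 1/14)
(X(-3, 6)*26)*(0 - 2*5) = ((1/14)*26)*(0 - 2*5) = 13*(0 - 10)/7 = (13/7)*(-10) = -130/7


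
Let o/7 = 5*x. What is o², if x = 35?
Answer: 1500625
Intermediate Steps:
o = 1225 (o = 7*(5*35) = 7*175 = 1225)
o² = 1225² = 1500625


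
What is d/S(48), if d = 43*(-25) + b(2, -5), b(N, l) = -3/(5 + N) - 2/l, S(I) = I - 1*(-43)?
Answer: -37626/3185 ≈ -11.814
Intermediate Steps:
S(I) = 43 + I (S(I) = I + 43 = 43 + I)
d = -37626/35 (d = 43*(-25) + (-10 - 3*(-5) - 2*2)/((-5)*(5 + 2)) = -1075 - ⅕*(-10 + 15 - 4)/7 = -1075 - ⅕*⅐*1 = -1075 - 1/35 = -37626/35 ≈ -1075.0)
d/S(48) = -37626/(35*(43 + 48)) = -37626/35/91 = -37626/35*1/91 = -37626/3185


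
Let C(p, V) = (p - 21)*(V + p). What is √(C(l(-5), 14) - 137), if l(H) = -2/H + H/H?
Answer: 3*I*√1219/5 ≈ 20.949*I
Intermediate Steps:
l(H) = 1 - 2/H (l(H) = -2/H + 1 = 1 - 2/H)
C(p, V) = (-21 + p)*(V + p)
√(C(l(-5), 14) - 137) = √((((-2 - 5)/(-5))² - 21*14 - 21*(-2 - 5)/(-5) + 14*((-2 - 5)/(-5))) - 137) = √(((-⅕*(-7))² - 294 - (-21)*(-7)/5 + 14*(-⅕*(-7))) - 137) = √(((7/5)² - 294 - 21*7/5 + 14*(7/5)) - 137) = √((49/25 - 294 - 147/5 + 98/5) - 137) = √(-7546/25 - 137) = √(-10971/25) = 3*I*√1219/5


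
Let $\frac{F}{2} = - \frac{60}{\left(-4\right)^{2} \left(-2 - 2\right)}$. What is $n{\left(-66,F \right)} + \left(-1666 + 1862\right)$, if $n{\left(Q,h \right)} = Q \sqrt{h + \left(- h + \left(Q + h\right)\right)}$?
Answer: $196 - \frac{99 i \sqrt{114}}{2} \approx 196.0 - 528.52 i$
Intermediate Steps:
$F = \frac{15}{8}$ ($F = 2 \left(- \frac{60}{\left(-4\right)^{2} \left(-2 - 2\right)}\right) = 2 \left(- \frac{60}{16 \left(-4\right)}\right) = 2 \left(- \frac{60}{-64}\right) = 2 \left(\left(-60\right) \left(- \frac{1}{64}\right)\right) = 2 \cdot \frac{15}{16} = \frac{15}{8} \approx 1.875$)
$n{\left(Q,h \right)} = Q \sqrt{Q + h}$ ($n{\left(Q,h \right)} = Q \sqrt{h + Q} = Q \sqrt{Q + h}$)
$n{\left(-66,F \right)} + \left(-1666 + 1862\right) = - 66 \sqrt{-66 + \frac{15}{8}} + \left(-1666 + 1862\right) = - 66 \sqrt{- \frac{513}{8}} + 196 = - 66 \frac{3 i \sqrt{114}}{4} + 196 = - \frac{99 i \sqrt{114}}{2} + 196 = 196 - \frac{99 i \sqrt{114}}{2}$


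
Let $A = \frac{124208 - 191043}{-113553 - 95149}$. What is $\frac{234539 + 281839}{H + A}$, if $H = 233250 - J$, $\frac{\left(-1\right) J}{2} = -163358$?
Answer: $- \frac{35923040452}{6502158099} \approx -5.5248$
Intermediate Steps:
$J = 326716$ ($J = \left(-2\right) \left(-163358\right) = 326716$)
$H = -93466$ ($H = 233250 - 326716 = -93466$)
$A = \frac{66835}{208702}$ ($A = - \frac{66835}{-208702} = \left(-66835\right) \left(- \frac{1}{208702}\right) = \frac{66835}{208702} \approx 0.32024$)
$\frac{234539 + 281839}{H + A} = \frac{234539 + 281839}{-93466 + \frac{66835}{208702}} = \frac{516378}{- \frac{19506474297}{208702}} = 516378 \left(- \frac{208702}{19506474297}\right) = - \frac{35923040452}{6502158099}$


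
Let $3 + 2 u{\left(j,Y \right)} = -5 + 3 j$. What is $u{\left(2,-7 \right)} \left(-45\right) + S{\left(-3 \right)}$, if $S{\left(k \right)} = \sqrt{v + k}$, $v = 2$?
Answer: $45 + i \approx 45.0 + 1.0 i$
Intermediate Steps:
$S{\left(k \right)} = \sqrt{2 + k}$
$u{\left(j,Y \right)} = -4 + \frac{3 j}{2}$ ($u{\left(j,Y \right)} = - \frac{3}{2} + \frac{-5 + 3 j}{2} = - \frac{3}{2} + \left(- \frac{5}{2} + \frac{3 j}{2}\right) = -4 + \frac{3 j}{2}$)
$u{\left(2,-7 \right)} \left(-45\right) + S{\left(-3 \right)} = \left(-4 + \frac{3}{2} \cdot 2\right) \left(-45\right) + \sqrt{2 - 3} = \left(-4 + 3\right) \left(-45\right) + \sqrt{-1} = \left(-1\right) \left(-45\right) + i = 45 + i$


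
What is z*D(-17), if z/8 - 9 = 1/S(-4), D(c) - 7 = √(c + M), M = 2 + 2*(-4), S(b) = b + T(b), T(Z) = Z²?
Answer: 1526/3 + 218*I*√23/3 ≈ 508.67 + 348.5*I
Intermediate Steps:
S(b) = b + b²
M = -6 (M = 2 - 8 = -6)
D(c) = 7 + √(-6 + c) (D(c) = 7 + √(c - 6) = 7 + √(-6 + c))
z = 218/3 (z = 72 + 8/((-4*(1 - 4))) = 72 + 8/((-4*(-3))) = 72 + 8/12 = 72 + 8*(1/12) = 72 + ⅔ = 218/3 ≈ 72.667)
z*D(-17) = 218*(7 + √(-6 - 17))/3 = 218*(7 + √(-23))/3 = 218*(7 + I*√23)/3 = 1526/3 + 218*I*√23/3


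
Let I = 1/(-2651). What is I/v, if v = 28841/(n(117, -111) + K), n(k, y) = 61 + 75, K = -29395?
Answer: 29259/76457491 ≈ 0.00038268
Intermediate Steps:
n(k, y) = 136
I = -1/2651 ≈ -0.00037722
v = -28841/29259 (v = 28841/(136 - 29395) = 28841/(-29259) = 28841*(-1/29259) = -28841/29259 ≈ -0.98571)
I/v = -1/(2651*(-28841/29259)) = -1/2651*(-29259/28841) = 29259/76457491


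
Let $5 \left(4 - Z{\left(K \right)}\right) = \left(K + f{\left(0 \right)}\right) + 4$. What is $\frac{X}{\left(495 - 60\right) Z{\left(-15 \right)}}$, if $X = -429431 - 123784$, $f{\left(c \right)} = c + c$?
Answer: $- \frac{184405}{899} \approx -205.12$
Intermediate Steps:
$f{\left(c \right)} = 2 c$
$Z{\left(K \right)} = \frac{16}{5} - \frac{K}{5}$ ($Z{\left(K \right)} = 4 - \frac{\left(K + 2 \cdot 0\right) + 4}{5} = 4 - \frac{\left(K + 0\right) + 4}{5} = 4 - \frac{K + 4}{5} = 4 - \frac{4 + K}{5} = 4 - \left(\frac{4}{5} + \frac{K}{5}\right) = \frac{16}{5} - \frac{K}{5}$)
$X = -553215$ ($X = -429431 - 123784 = -553215$)
$\frac{X}{\left(495 - 60\right) Z{\left(-15 \right)}} = - \frac{553215}{\left(495 - 60\right) \left(\frac{16}{5} - -3\right)} = - \frac{553215}{\left(495 - 60\right) \left(\frac{16}{5} + 3\right)} = - \frac{553215}{435 \cdot \frac{31}{5}} = - \frac{553215}{2697} = \left(-553215\right) \frac{1}{2697} = - \frac{184405}{899}$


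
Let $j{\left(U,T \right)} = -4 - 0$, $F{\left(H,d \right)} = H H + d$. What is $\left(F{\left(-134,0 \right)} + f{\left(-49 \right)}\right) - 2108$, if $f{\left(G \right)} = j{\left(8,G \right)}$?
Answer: $15844$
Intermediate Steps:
$F{\left(H,d \right)} = d + H^{2}$ ($F{\left(H,d \right)} = H^{2} + d = d + H^{2}$)
$j{\left(U,T \right)} = -4$ ($j{\left(U,T \right)} = -4 + 0 = -4$)
$f{\left(G \right)} = -4$
$\left(F{\left(-134,0 \right)} + f{\left(-49 \right)}\right) - 2108 = \left(\left(0 + \left(-134\right)^{2}\right) - 4\right) - 2108 = \left(\left(0 + 17956\right) - 4\right) - 2108 = \left(17956 - 4\right) - 2108 = 17952 - 2108 = 15844$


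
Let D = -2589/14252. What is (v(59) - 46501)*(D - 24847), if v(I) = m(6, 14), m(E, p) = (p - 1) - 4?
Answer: 4115960389559/3563 ≈ 1.1552e+9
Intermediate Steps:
m(E, p) = -5 + p (m(E, p) = (-1 + p) - 4 = -5 + p)
D = -2589/14252 (D = -2589*1/14252 = -2589/14252 ≈ -0.18166)
v(I) = 9 (v(I) = -5 + 14 = 9)
(v(59) - 46501)*(D - 24847) = (9 - 46501)*(-2589/14252 - 24847) = -46492*(-354122033/14252) = 4115960389559/3563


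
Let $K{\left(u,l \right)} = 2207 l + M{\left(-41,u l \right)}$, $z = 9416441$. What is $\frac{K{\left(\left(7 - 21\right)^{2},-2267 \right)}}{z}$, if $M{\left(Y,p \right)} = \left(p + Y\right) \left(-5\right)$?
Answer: $- \frac{2781404}{9416441} \approx -0.29538$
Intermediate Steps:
$M{\left(Y,p \right)} = - 5 Y - 5 p$ ($M{\left(Y,p \right)} = \left(Y + p\right) \left(-5\right) = - 5 Y - 5 p$)
$K{\left(u,l \right)} = 205 + 2207 l - 5 l u$ ($K{\left(u,l \right)} = 2207 l - \left(-205 + 5 u l\right) = 2207 l - \left(-205 + 5 l u\right) = 205 + 2207 l - 5 l u$)
$\frac{K{\left(\left(7 - 21\right)^{2},-2267 \right)}}{z} = \frac{205 + 2207 \left(-2267\right) - - 11335 \left(7 - 21\right)^{2}}{9416441} = \left(205 - 5003269 - - 11335 \left(-14\right)^{2}\right) \frac{1}{9416441} = \left(205 - 5003269 - \left(-11335\right) 196\right) \frac{1}{9416441} = \left(205 - 5003269 + 2221660\right) \frac{1}{9416441} = \left(-2781404\right) \frac{1}{9416441} = - \frac{2781404}{9416441}$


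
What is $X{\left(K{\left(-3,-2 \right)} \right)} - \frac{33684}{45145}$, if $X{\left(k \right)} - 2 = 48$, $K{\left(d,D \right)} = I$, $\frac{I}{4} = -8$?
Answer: $\frac{2223566}{45145} \approx 49.254$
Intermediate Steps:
$I = -32$ ($I = 4 \left(-8\right) = -32$)
$K{\left(d,D \right)} = -32$
$X{\left(k \right)} = 50$ ($X{\left(k \right)} = 2 + 48 = 50$)
$X{\left(K{\left(-3,-2 \right)} \right)} - \frac{33684}{45145} = 50 - \frac{33684}{45145} = \frac{2223566}{45145}$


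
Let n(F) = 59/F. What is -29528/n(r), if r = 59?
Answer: -29528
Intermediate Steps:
-29528/n(r) = -29528/1 = -29528*1 = -29528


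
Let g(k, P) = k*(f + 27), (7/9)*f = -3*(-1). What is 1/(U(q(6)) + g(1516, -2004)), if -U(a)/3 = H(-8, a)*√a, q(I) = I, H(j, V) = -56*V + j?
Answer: 2653/123743420 - 2107*√6/4454763120 ≈ 2.0281e-5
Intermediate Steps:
f = 27/7 (f = 9*(-3*(-1))/7 = (9/7)*3 = 27/7 ≈ 3.8571)
H(j, V) = j - 56*V
g(k, P) = 216*k/7 (g(k, P) = k*(27/7 + 27) = k*(216/7) = 216*k/7)
U(a) = -3*√a*(-8 - 56*a) (U(a) = -3*(-8 - 56*a)*√a = -3*√a*(-8 - 56*a))
1/(U(q(6)) + g(1516, -2004)) = 1/(√6*(24 + 168*6) + (216/7)*1516) = 1/(√6*(24 + 1008) + 327456/7) = 1/(√6*1032 + 327456/7) = 1/(1032*√6 + 327456/7) = 1/(327456/7 + 1032*√6)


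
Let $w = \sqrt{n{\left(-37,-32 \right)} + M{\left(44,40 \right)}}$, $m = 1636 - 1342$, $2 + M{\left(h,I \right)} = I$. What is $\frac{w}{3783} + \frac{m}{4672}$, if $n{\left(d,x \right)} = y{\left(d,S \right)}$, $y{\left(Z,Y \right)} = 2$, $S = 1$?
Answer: $\frac{147}{2336} + \frac{2 \sqrt{10}}{3783} \approx 0.0646$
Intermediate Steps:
$M{\left(h,I \right)} = -2 + I$
$m = 294$
$n{\left(d,x \right)} = 2$
$w = 2 \sqrt{10}$ ($w = \sqrt{2 + \left(-2 + 40\right)} = \sqrt{2 + 38} = \sqrt{40} = 2 \sqrt{10} \approx 6.3246$)
$\frac{w}{3783} + \frac{m}{4672} = \frac{2 \sqrt{10}}{3783} + \frac{294}{4672} = 2 \sqrt{10} \cdot \frac{1}{3783} + 294 \cdot \frac{1}{4672} = \frac{2 \sqrt{10}}{3783} + \frac{147}{2336} = \frac{147}{2336} + \frac{2 \sqrt{10}}{3783}$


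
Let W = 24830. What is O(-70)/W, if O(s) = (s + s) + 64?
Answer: -38/12415 ≈ -0.0030608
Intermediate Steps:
O(s) = 64 + 2*s (O(s) = 2*s + 64 = 64 + 2*s)
O(-70)/W = (64 + 2*(-70))/24830 = (64 - 140)*(1/24830) = -76*1/24830 = -38/12415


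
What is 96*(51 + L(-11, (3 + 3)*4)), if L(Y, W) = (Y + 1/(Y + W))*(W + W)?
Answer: -590688/13 ≈ -45438.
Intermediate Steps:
L(Y, W) = 2*W*(Y + 1/(W + Y)) (L(Y, W) = (Y + 1/(W + Y))*(2*W) = 2*W*(Y + 1/(W + Y)))
96*(51 + L(-11, (3 + 3)*4)) = 96*(51 + 2*((3 + 3)*4)*(1 + (-11)² + ((3 + 3)*4)*(-11))/((3 + 3)*4 - 11)) = 96*(51 + 2*(6*4)*(1 + 121 + (6*4)*(-11))/(6*4 - 11)) = 96*(51 + 2*24*(1 + 121 + 24*(-11))/(24 - 11)) = 96*(51 + 2*24*(1 + 121 - 264)/13) = 96*(51 + 2*24*(1/13)*(-142)) = 96*(51 - 6816/13) = 96*(-6153/13) = -590688/13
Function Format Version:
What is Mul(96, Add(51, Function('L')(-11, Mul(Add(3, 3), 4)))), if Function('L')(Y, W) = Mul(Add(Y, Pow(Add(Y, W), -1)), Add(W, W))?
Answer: Rational(-590688, 13) ≈ -45438.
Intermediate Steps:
Function('L')(Y, W) = Mul(2, W, Add(Y, Pow(Add(W, Y), -1))) (Function('L')(Y, W) = Mul(Add(Y, Pow(Add(W, Y), -1)), Mul(2, W)) = Mul(2, W, Add(Y, Pow(Add(W, Y), -1))))
Mul(96, Add(51, Function('L')(-11, Mul(Add(3, 3), 4)))) = Mul(96, Add(51, Mul(2, Mul(Add(3, 3), 4), Pow(Add(Mul(Add(3, 3), 4), -11), -1), Add(1, Pow(-11, 2), Mul(Mul(Add(3, 3), 4), -11))))) = Mul(96, Add(51, Mul(2, Mul(6, 4), Pow(Add(Mul(6, 4), -11), -1), Add(1, 121, Mul(Mul(6, 4), -11))))) = Mul(96, Add(51, Mul(2, 24, Pow(Add(24, -11), -1), Add(1, 121, Mul(24, -11))))) = Mul(96, Add(51, Mul(2, 24, Pow(13, -1), Add(1, 121, -264)))) = Mul(96, Add(51, Mul(2, 24, Rational(1, 13), -142))) = Mul(96, Add(51, Rational(-6816, 13))) = Mul(96, Rational(-6153, 13)) = Rational(-590688, 13)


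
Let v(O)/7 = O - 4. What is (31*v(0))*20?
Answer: -17360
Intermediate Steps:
v(O) = -28 + 7*O (v(O) = 7*(O - 4) = 7*(-4 + O) = -28 + 7*O)
(31*v(0))*20 = (31*(-28 + 7*0))*20 = (31*(-28 + 0))*20 = (31*(-28))*20 = -868*20 = -17360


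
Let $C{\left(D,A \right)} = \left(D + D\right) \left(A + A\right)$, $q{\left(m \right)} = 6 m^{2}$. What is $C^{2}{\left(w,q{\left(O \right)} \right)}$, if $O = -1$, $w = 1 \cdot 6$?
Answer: $20736$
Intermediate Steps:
$w = 6$
$C{\left(D,A \right)} = 4 A D$ ($C{\left(D,A \right)} = 2 D 2 A = 4 A D$)
$C^{2}{\left(w,q{\left(O \right)} \right)} = \left(4 \cdot 6 \left(-1\right)^{2} \cdot 6\right)^{2} = \left(4 \cdot 6 \cdot 1 \cdot 6\right)^{2} = \left(4 \cdot 6 \cdot 6\right)^{2} = 144^{2} = 20736$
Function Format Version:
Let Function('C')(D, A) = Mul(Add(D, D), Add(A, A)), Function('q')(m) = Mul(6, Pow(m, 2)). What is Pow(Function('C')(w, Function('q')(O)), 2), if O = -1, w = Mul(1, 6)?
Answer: 20736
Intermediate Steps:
w = 6
Function('C')(D, A) = Mul(4, A, D) (Function('C')(D, A) = Mul(Mul(2, D), Mul(2, A)) = Mul(4, A, D))
Pow(Function('C')(w, Function('q')(O)), 2) = Pow(Mul(4, Mul(6, Pow(-1, 2)), 6), 2) = Pow(Mul(4, Mul(6, 1), 6), 2) = Pow(Mul(4, 6, 6), 2) = Pow(144, 2) = 20736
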